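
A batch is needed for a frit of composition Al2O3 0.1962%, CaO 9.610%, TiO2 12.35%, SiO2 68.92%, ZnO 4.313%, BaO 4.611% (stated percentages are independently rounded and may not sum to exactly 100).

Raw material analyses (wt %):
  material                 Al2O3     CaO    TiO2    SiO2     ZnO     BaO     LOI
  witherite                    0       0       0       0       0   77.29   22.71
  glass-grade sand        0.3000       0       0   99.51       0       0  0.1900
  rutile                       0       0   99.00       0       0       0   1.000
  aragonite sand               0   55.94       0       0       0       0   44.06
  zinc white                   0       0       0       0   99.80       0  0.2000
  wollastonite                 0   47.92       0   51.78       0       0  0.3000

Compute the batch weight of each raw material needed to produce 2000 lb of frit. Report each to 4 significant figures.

In-progress results are shown, with 4-significant-digit rounding, within the worked lines — the working math runs at exact precision in all steps. Every reported value carries a single rounding. Derived quantities are rebuilt from the batch weights per 2000 lb of glass in full float precision (LOI, the totals, six oxide percentages, net glass mass, yield) as given in the problem or answer text.
Target masses of each oxide per 2000 lb frit:
  Al2O3: 0.1962% × 2000 = 3.924 lb
  CaO: 9.610% × 2000 = 192.2 lb
  TiO2: 12.35% × 2000 = 247.0 lb
  SiO2: 68.92% × 2000 = 1378 lb
  ZnO: 4.313% × 2000 = 86.26 lb
  BaO: 4.611% × 2000 = 92.22 lb
Sums-versus-targets review per the reported batch figures, against the basis in use (oxide sums agree with the targets exact up to rounding of places):
  Al2O3: 1308·0.003000 = 3.924 lb (target 3.924 lb)
  CaO: 216.5·0.5594 + 148.3·0.4792 = 192.2 lb (target 192.2 lb)
  TiO2: 249.5·0.9900 = 247.0 lb (target 247.0 lb)
  SiO2: 1308·0.9951 + 148.3·0.5178 = 1378 lb (target 1378 lb)
  ZnO: 86.43·0.9980 = 86.26 lb (target 86.26 lb)
  BaO: 119.3·0.7729 = 92.21 lb (target 92.22 lb)
Auditing the glass mass value: total batch − LOI = 2000 lb (oxide target masses add up to 2000 lb; with the basis standing at 2000 lb — a pure rounding effect).
Summing the batch: Σ batch = 2128 lb; loss to ignition Σ batch·LOI = 128.1 lb; glass ÷ batch gives a yield of 93.98%.

Batch per 2000 lb frit:
  witherite: 119.3 lb
  glass-grade sand: 1308 lb
  rutile: 249.5 lb
  aragonite sand: 216.5 lb
  zinc white: 86.43 lb
  wollastonite: 148.3 lb
Total batch = 2128 lb; LOI loss = 128.1 lb; yield = 93.98%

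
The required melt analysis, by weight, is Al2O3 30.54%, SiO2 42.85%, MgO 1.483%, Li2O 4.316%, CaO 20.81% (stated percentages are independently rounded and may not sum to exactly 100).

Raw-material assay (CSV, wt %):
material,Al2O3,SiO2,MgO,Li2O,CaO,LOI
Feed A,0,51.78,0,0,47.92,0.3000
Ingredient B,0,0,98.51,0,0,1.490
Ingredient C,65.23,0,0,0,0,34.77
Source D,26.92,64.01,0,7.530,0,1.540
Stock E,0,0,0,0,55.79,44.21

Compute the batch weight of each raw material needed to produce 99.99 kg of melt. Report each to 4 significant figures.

Mid-chain values are shown, with 4-significant-digit rounding, at each printed step; the whole derivation carries full precision at every stage; every reported result sees exactly one rounding; the derived quantities, including net glass mass, five oxide percentages, totals, LOI, yield, are recomputed starting from the weights at 99.99 kg of glass in full float precision, exactly as shown in either problem or answer.
Oxide mass targets, per 99.99 kg melt:
  Al2O3: 30.54% × 99.99 = 30.54 kg
  SiO2: 42.85% × 99.99 = 42.85 kg
  MgO: 1.483% × 99.99 = 1.483 kg
  Li2O: 4.316% × 99.99 = 4.316 kg
  CaO: 20.81% × 99.99 = 20.81 kg
Sums-versus-targets review per the reported batch figures, on the stated basis (oxide sums agree with the targets inside rounding margins):
  Al2O3: 23.16·0.6523 + 57.31·0.2692 = 30.54 kg (target 30.54 kg)
  SiO2: 11.90·0.5178 + 57.31·0.6401 = 42.85 kg (target 42.85 kg)
  MgO: 1.505·0.9851 = 1.483 kg (target 1.483 kg)
  Li2O: 57.31·0.07530 = 4.315 kg (target 4.316 kg)
  CaO: 11.90·0.4792 + 27.08·0.5579 = 20.81 kg (target 20.81 kg)
Glass mass check: batch total minus LOI = 99.99 kg (the targets, summed, come to 99.99 kg; basis as stated: 99.99 kg — differing by rounding only).
Summing the batch: Σ batch = 121.0 kg; LOI loss = Σ batch·LOI = 20.97 kg; as yield: glass ÷ batch → 82.67%.

Batch per 99.99 kg melt:
  Feed A: 11.90 kg
  Ingredient B: 1.505 kg
  Ingredient C: 23.16 kg
  Source D: 57.31 kg
  Stock E: 27.08 kg
Total batch = 121.0 kg; LOI loss = 20.97 kg; yield = 82.67%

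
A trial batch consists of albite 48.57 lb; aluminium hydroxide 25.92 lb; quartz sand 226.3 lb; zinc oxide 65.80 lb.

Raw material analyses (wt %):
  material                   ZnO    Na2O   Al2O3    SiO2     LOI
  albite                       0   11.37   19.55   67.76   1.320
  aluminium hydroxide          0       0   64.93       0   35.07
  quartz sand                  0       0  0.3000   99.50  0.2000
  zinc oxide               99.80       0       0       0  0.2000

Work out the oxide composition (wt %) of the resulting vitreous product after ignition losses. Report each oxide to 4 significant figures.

Glass mass = 356.3 lb (batch 366.6 − LOI 10.32).
Composition: ZnO 18.43%, Na2O 1.550%, Al2O3 7.580%, SiO2 72.44%

The whole derivation holds exact precision through every step — working values are displayed rounded off to 4 significant digits between the steps; every reported number is rounded exactly once. The derived quantities are recomputed in exact precision (four oxide percentages, yield, net glass mass, totals, ignition loss) using the weight values for 356.3 lb of glass as given in problem or answer.
Oxide masses out of the charge:
  ZnO: 65.80·0.9980 = 65.67 lb
  Na2O: 48.57·0.1137 = 5.522 lb
  Al2O3: 48.57·0.1955 + 25.92·0.6493 + 226.3·0.003000 = 27.00 lb
  SiO2: 48.57·0.6776 + 226.3·0.9950 = 258.1 lb
LOI: 48.57·0.01320 + 25.92·0.3507 + 226.3·0.002000 + 65.80·0.002000 = 10.32 lb
The glass mass, total less LOI, = 366.6 − 10.32 = 356.3 lb (= Σ oxide masses)
wt %: oxide over glass, times 100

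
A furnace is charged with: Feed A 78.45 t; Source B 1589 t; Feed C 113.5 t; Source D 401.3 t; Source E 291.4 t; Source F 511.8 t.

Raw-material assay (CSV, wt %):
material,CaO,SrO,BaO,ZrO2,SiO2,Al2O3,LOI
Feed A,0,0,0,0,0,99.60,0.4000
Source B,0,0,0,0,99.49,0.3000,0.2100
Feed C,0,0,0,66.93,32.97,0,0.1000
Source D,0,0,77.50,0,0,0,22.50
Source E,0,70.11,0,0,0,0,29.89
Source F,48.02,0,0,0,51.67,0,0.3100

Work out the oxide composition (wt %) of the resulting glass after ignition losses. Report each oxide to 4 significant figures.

Values along the way are printed (rounded to four significant figures) in the printout. Each numeric step maintains full float precision at each step. Each reported value takes exactly one rounding; derived quantities, including the yield, the totals, the six compositions, glass mass, ignition loss, are computed from the weighed amounts at 2803 t of glass at full precision as set out in question or answer.
Oxide-by-oxide delivered mass:
  CaO: 511.8·0.4802 = 245.8 t
  SrO: 291.4·0.7011 = 204.3 t
  BaO: 401.3·0.7750 = 311.0 t
  ZrO2: 113.5·0.6693 = 75.97 t
  SiO2: 1589·0.9949 + 113.5·0.3297 + 511.8·0.5167 = 1883 t
  Al2O3: 78.45·0.9960 + 1589·0.003000 = 82.90 t
LOI: 78.45·0.004000 + 1589·0.002100 + 113.5·0.001000 + 401.3·0.2250 + 291.4·0.2989 + 511.8·0.003100 = 182.7 t
The glass mass, total less LOI, = 2985 − 182.7 = 2803 t (= Σ oxide masses)
wt % = 100 × oxide mass / glass mass

Glass mass = 2803 t (batch 2985 − LOI 182.7).
Composition: CaO 8.769%, SrO 7.289%, BaO 11.10%, ZrO2 2.710%, SiO2 67.18%, Al2O3 2.958%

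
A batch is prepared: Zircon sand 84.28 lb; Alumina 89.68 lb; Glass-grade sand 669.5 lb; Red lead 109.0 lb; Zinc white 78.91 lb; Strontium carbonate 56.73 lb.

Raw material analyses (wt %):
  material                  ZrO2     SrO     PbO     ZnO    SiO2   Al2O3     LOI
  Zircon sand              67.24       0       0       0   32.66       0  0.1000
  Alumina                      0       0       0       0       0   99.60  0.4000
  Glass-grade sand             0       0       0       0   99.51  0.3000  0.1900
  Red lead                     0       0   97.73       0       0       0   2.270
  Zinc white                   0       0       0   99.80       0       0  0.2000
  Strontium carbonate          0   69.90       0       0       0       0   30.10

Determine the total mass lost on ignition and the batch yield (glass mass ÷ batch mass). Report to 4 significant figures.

LOI loss = 21.42 lb; glass = 1067 lb; yield = 98.03%

The intermediate values are shown, rounded to 4 significant digits, alongside each step; each numeric step keeps full precision in every operation — every reported result is rounded exactly once; the derived quantities are rebuilt from the weighed amounts per 1067 lb of glass in exact precision (six oxide percentages, the yield, LOI, totals, net glass mass), as they appear in question or answer.
Per-material ignition loss:
  Zircon sand: 84.28 × 0.001000 = 0.08428 lb
  Alumina: 89.68 × 0.004000 = 0.3587 lb
  Glass-grade sand: 669.5 × 0.001900 = 1.272 lb
  Red lead: 109.0 × 0.02270 = 2.474 lb
  Zinc white: 78.91 × 0.002000 = 0.1578 lb
  Strontium carbonate: 56.73 × 0.3010 = 17.08 lb
Total LOI = 21.42 lb
Glass = batch − LOI = 1088 − 21.42 = 1067 lb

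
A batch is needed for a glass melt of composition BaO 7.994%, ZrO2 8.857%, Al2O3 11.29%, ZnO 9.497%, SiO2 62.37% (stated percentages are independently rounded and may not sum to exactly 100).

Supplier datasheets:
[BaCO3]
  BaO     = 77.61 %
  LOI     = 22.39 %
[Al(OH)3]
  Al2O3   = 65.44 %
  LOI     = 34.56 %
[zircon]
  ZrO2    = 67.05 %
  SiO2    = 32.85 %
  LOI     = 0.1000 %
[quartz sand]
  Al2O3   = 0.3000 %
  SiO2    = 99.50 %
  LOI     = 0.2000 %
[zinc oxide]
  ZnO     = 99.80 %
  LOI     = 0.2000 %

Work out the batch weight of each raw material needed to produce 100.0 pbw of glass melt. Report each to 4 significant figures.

Batch per 100.0 pbw glass melt:
  BaCO3: 10.30 pbw
  Al(OH)3: 16.99 pbw
  zircon: 13.21 pbw
  quartz sand: 58.32 pbw
  zinc oxide: 9.516 pbw
Total batch = 108.3 pbw; LOI loss = 8.327 pbw; yield = 92.31%

In-progress results are shown, rounded to four significant digits, at each printed step — the whole derivation runs at full precision all the way through — each reported figure includes exactly one rounding — all derived quantities, which include five oxide percentages, the totals, ignition loss, net glass mass, the yield, are recomputed at full precision, exactly as shown in the question or the answer, from the batch weights per 100.0 pbw of glass.
Per-oxide target masses for 100.0 pbw glass melt:
  BaO: 7.994% × 100.0 = 7.994 pbw
  ZrO2: 8.857% × 100.0 = 8.857 pbw
  Al2O3: 11.29% × 100.0 = 11.29 pbw
  ZnO: 9.497% × 100.0 = 9.497 pbw
  SiO2: 62.37% × 100.0 = 62.37 pbw
Mass-balance tally per oxide per the reported batch figures, relative to the basis at hand (summed amounts equal target values exact up to rounding of places):
  BaO: 10.30·0.7761 = 7.994 pbw (target 7.994 pbw)
  ZrO2: 13.21·0.6705 = 8.857 pbw (target 8.857 pbw)
  Al2O3: 16.99·0.6544 + 58.32·0.003000 = 11.29 pbw (target 11.29 pbw)
  ZnO: 9.516·0.9980 = 9.497 pbw (target 9.497 pbw)
  SiO2: 13.21·0.3285 + 58.32·0.9950 = 62.37 pbw (target 62.37 pbw)
Glass-mass closure: total batch − LOI = 100.0 pbw (the Σ of target masses is 100.0 pbw; against the stated basis, 100.0 pbw — differing by rounding only).
Summing the batch: Σ batch = 108.3 pbw; LOI removed, Σ of batch·LOI: 8.327 pbw; yield, glass over the total, = 92.31%.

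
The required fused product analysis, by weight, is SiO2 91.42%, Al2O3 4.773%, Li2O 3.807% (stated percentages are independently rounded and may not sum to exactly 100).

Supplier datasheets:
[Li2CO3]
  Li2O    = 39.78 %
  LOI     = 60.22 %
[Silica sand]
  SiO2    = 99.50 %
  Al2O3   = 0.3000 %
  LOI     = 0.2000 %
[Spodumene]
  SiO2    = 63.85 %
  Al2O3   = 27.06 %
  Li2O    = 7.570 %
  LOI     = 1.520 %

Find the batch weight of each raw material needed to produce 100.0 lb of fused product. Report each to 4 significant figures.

Batch per 100.0 lb fused product:
  Li2CO3: 6.385 lb
  Silica sand: 81.14 lb
  Spodumene: 16.74 lb
Total batch = 104.3 lb; LOI loss = 4.262 lb; yield = 95.91%

Every computation holds full precision at each step. Mid-chain values appear rounded off to 4 significant figures in the printout — every reported result is rounded only once. The derived quantities (three oxide percentages, the totals, the yield, ignition loss, net glass mass) are computed from the weighed amounts on 100.0 lb of glass at exact precision as quoted within the problem or the answer.
Per-oxide target masses for 100.0 lb fused product:
  SiO2: 91.42% × 100.0 = 91.42 lb
  Al2O3: 4.773% × 100.0 = 4.773 lb
  Li2O: 3.807% × 100.0 = 3.807 lb
A balance pass over the oxides, on the weights just shown, under the basis named above (sums match the target masses up to rounding of the answer):
  SiO2: 81.14·0.9950 + 16.74·0.6385 = 91.42 lb (target 91.42 lb)
  Al2O3: 81.14·0.003000 + 16.74·0.2706 = 4.773 lb (target 4.773 lb)
  Li2O: 6.385·0.3978 + 16.74·0.07570 = 3.807 lb (target 3.807 lb)
Glass-mass closure: total charge less LOI = 100.0 lb (the Σ of target masses is 100.0 lb; the stated basis being 100.0 lb — rounding explains the deltas).
Adding the batch up: Σ batch = 104.3 lb; LOI removed, Σ of batch·LOI: 4.262 lb; yield, glass over the total, = 95.91%.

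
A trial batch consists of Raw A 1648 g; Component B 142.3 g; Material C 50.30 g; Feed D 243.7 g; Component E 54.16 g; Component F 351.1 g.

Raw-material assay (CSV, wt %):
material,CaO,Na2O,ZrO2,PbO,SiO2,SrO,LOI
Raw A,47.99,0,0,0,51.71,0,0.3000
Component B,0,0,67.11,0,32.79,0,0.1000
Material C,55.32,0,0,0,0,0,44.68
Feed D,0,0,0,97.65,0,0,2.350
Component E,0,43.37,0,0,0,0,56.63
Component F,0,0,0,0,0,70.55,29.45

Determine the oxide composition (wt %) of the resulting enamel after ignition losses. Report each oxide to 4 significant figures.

In-progress results appear rounded to 4 significant figures within the worked lines; the whole derivation maintains exact precision at each step; a single rounding completes each reported value — derived quantities are carried from the weighed amounts per 2322 g of glass at exact precision (totals, LOI, six oxide percentages, the yield, glass mass) exactly as printed in question or answer.
Oxide-by-oxide delivered mass:
  CaO: 1648·0.4799 + 50.30·0.5532 = 818.7 g
  Na2O: 54.16·0.4337 = 23.49 g
  ZrO2: 142.3·0.6711 = 95.50 g
  PbO: 243.7·0.9765 = 238.0 g
  SiO2: 1648·0.5171 + 142.3·0.3279 = 898.8 g
  SrO: 351.1·0.7055 = 247.7 g
LOI: 1648·0.003000 + 142.3·0.001000 + 50.30·0.4468 + 243.7·0.02350 + 54.16·0.5663 + 351.1·0.2945 = 167.4 g
Glass = total batch minus LOI = 2490 − 167.4 = 2322 g (= Σ oxide masses)
each wt % is 100 × oxide ÷ glass

Glass mass = 2322 g (batch 2490 − LOI 167.4).
Composition: CaO 35.26%, Na2O 1.012%, ZrO2 4.112%, PbO 10.25%, SiO2 38.71%, SrO 10.67%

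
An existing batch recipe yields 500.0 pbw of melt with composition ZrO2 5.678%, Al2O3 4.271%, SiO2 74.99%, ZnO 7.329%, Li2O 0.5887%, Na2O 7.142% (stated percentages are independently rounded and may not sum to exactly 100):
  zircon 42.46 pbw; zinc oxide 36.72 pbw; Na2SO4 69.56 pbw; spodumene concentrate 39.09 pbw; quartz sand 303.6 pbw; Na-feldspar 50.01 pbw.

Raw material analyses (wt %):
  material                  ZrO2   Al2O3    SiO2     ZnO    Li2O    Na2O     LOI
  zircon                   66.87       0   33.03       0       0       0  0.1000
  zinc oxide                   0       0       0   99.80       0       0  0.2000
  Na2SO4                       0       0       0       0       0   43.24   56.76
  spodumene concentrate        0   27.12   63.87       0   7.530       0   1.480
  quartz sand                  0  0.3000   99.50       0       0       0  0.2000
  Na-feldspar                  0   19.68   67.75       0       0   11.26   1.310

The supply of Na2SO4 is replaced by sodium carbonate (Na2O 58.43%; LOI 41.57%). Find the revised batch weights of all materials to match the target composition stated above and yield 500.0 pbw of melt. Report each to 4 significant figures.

Mid-chain values are printed with 4-significant-figure rounding when written out; all internal work holds full float precision in every operation; each reported value takes just one rounding. All derived quantities are rebuilt at full precision (the yield, glass mass, ignition loss, the totals, six oxide percentages) using the weight values on 500.0 pbw of glass, exactly as shown in the problem or the answer.
Target oxide masses per 500.0 pbw melt:
  ZrO2: 5.678% × 500.0 = 28.39 pbw
  Al2O3: 4.271% × 500.0 = 21.36 pbw
  SiO2: 74.99% × 500.0 = 375.0 pbw
  ZnO: 7.329% × 500.0 = 36.65 pbw
  Li2O: 0.5887% × 500.0 = 2.944 pbw
  Na2O: 7.142% × 500.0 = 35.71 pbw
Mass-balance tally per oxide from the weights as reported, relative to the basis at hand (summed amounts equal target values exact up to rounding of places):
  ZrO2: 42.46·0.6687 = 28.39 pbw (target 28.39 pbw)
  Al2O3: 39.09·0.2712 + 303.6·0.003000 + 50.01·0.1968 = 21.35 pbw (target 21.36 pbw)
  SiO2: 42.46·0.3303 + 39.09·0.6387 + 303.6·0.9950 + 50.01·0.6775 = 375.0 pbw (target 375.0 pbw)
  ZnO: 36.72·0.9980 = 36.65 pbw (target 36.65 pbw)
  Li2O: 39.09·0.07530 = 2.943 pbw (target 2.944 pbw)
  Na2O: 51.48·0.5843 + 50.01·0.1126 = 35.71 pbw (target 35.71 pbw)
Mass balance on the glass: net batch after ignition = 500.0 pbw (oxide target masses add up to 500.0 pbw; with the basis standing at 500.0 pbw — differing by rounding only).
Summing the batch: Σ batch = 523.4 pbw; loss to ignition Σ batch·LOI = 23.36 pbw; as yield: glass ÷ batch → 95.54%.

Revised batch per 500.0 pbw melt:
  zircon: 42.46 pbw
  zinc oxide: 36.72 pbw
  sodium carbonate: 51.48 pbw
  spodumene concentrate: 39.09 pbw
  quartz sand: 303.6 pbw
  Na-feldspar: 50.01 pbw
Total batch = 523.4 pbw; LOI loss = 23.36 pbw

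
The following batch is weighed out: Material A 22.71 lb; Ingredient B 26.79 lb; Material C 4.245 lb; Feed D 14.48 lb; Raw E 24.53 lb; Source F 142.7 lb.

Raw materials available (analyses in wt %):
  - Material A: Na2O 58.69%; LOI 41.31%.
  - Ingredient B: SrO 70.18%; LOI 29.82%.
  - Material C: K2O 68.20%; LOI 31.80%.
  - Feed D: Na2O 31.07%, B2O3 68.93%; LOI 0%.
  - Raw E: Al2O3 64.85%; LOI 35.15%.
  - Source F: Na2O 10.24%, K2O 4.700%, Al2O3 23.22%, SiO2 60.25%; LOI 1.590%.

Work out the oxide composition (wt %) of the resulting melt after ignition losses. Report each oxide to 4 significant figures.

Each numeric step carries exact precision from first step to last — intermediates are displayed, rounded to 4 significant digits, across the worked steps. Each reported value is rounded once only — the derived quantities (the yield, totals, glass mass, six oxide percentages, ignition loss) are recomputed using the weight values for 205.8 lb of glass at full float precision, as they appear in problem or answer.
What the batch supplies per oxide:
  SrO: 26.79·0.7018 = 18.80 lb
  Na2O: 22.71·0.5869 + 14.48·0.3107 + 142.7·0.1024 = 32.44 lb
  K2O: 4.245·0.6820 + 142.7·0.04700 = 9.602 lb
  B2O3: 14.48·0.6893 = 9.981 lb
  Al2O3: 24.53·0.6485 + 142.7·0.2322 = 49.04 lb
  SiO2: 142.7·0.6025 = 85.98 lb
LOI: 22.71·0.4131 + 26.79·0.2982 + 4.245·0.3180 + 24.53·0.3515 + 142.7·0.01590 = 29.61 lb
batch − LOI leaves glass = 235.5 − 29.61 = 205.8 lb (matching Σ of the oxides)
wt % = oxide mass / glass mass × 100

Glass mass = 205.8 lb (batch 235.5 − LOI 29.61).
Composition: SrO 9.134%, Na2O 15.76%, K2O 4.665%, B2O3 4.849%, Al2O3 23.83%, SiO2 41.77%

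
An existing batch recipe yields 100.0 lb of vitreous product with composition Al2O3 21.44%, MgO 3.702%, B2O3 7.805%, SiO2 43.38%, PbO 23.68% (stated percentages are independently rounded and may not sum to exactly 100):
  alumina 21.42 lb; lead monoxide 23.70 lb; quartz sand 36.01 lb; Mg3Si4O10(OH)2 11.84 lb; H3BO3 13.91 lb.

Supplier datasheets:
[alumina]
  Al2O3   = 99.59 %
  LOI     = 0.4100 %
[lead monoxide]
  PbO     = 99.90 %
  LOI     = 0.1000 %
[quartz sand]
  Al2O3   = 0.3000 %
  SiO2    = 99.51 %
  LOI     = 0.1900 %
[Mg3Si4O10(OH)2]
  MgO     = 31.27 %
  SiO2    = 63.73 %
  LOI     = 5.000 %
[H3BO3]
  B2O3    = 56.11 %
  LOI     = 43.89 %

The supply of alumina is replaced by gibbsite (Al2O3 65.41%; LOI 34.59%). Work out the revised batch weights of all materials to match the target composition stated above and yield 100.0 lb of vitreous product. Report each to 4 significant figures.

The intermediate values are printed rounded to 4 significant digits as written. The whole derivation holds exact precision in all steps — each reported figure is rounded once only — all derived quantities, which include the totals, the yield, ignition loss, glass mass, five oxide percentages, are computed at full float precision, as set out in the problem or the answer, starting from the weights at 100.0 lb of glass.
Target masses of each oxide per 100.0 lb vitreous product:
  Al2O3: 21.44% × 100.0 = 21.44 lb
  MgO: 3.702% × 100.0 = 3.702 lb
  B2O3: 7.805% × 100.0 = 7.805 lb
  SiO2: 43.38% × 100.0 = 43.38 lb
  PbO: 23.68% × 100.0 = 23.68 lb
Mass-balance tally per oxide working from each reported weight, under the basis named above (summed amounts equal target values net of answer rounding effects):
  Al2O3: 32.61·0.6541 + 36.01·0.003000 = 21.44 lb (target 21.44 lb)
  MgO: 11.84·0.3127 = 3.702 lb (target 3.702 lb)
  B2O3: 13.91·0.5611 = 7.805 lb (target 7.805 lb)
  SiO2: 36.01·0.9951 + 11.84·0.6373 = 43.38 lb (target 43.38 lb)
  PbO: 23.70·0.9990 = 23.68 lb (target 23.68 lb)
Glass-mass sanity pass: the batch minus its LOI: 100.0 lb (targets for the oxides total 100.0 lb; against the stated basis, 100.0 lb — deltas are rounding alone).
Adding the batch up: Σ batch = 118.1 lb; ignition loss, Σ(batch × LOI) = 18.07 lb; yield = glass ÷ total batch = 84.70%.

Revised batch per 100.0 lb vitreous product:
  gibbsite: 32.61 lb
  lead monoxide: 23.70 lb
  quartz sand: 36.01 lb
  Mg3Si4O10(OH)2: 11.84 lb
  H3BO3: 13.91 lb
Total batch = 118.1 lb; LOI loss = 18.07 lb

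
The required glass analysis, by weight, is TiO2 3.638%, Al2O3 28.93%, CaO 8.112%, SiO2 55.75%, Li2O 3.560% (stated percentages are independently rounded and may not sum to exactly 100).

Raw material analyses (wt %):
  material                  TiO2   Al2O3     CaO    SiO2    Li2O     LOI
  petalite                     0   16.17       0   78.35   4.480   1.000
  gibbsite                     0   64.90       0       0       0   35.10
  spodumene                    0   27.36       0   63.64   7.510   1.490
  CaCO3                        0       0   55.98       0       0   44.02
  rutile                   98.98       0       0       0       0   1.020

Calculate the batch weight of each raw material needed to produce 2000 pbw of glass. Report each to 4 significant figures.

Full float precision is held from start to finish; mid-chain values are displayed rounded off to 4 significant figures across the worked steps — every reported number takes a single rounding — the derived quantities, including glass mass, ignition loss, five oxide percentages, yield, totals, are carried starting from the weights on 2000 pbw of glass in exact precision precisely as stated by the problem or the answer.
Per-oxide target masses for 2000 pbw glass:
  TiO2: 3.638% × 2000 = 72.76 pbw
  Al2O3: 28.93% × 2000 = 578.6 pbw
  CaO: 8.112% × 2000 = 162.2 pbw
  SiO2: 55.75% × 2000 = 1115 pbw
  Li2O: 3.560% × 2000 = 71.20 pbw
Oxide-by-oxide audit given the weights on record, for the quoted basis mass (delivered sums recover each target once rounding is allowed for):
  TiO2: 73.51·0.9898 = 72.76 pbw (target 72.76 pbw)
  Al2O3: 1267·0.1617 + 494.8·0.6490 + 192.3·0.2736 = 578.6 pbw (target 578.6 pbw)
  CaO: 289.8·0.5598 = 162.2 pbw (target 162.2 pbw)
  SiO2: 1267·0.7835 + 192.3·0.6364 = 1115 pbw (target 1115 pbw)
  Li2O: 1267·0.04480 + 192.3·0.07510 = 71.20 pbw (target 71.20 pbw)
Glass-mass sanity pass: total batch − LOI = 2000 pbw (targets for the oxides total 2000 pbw; the stated basis being 2000 pbw — gaps are rounding artifacts).
Summing the batch: Σ batch = 2317 pbw; loss to ignition Σ batch·LOI = 317.5 pbw; yield: glass divided by total = 86.30%.

Batch per 2000 pbw glass:
  petalite: 1267 pbw
  gibbsite: 494.8 pbw
  spodumene: 192.3 pbw
  CaCO3: 289.8 pbw
  rutile: 73.51 pbw
Total batch = 2317 pbw; LOI loss = 317.5 pbw; yield = 86.30%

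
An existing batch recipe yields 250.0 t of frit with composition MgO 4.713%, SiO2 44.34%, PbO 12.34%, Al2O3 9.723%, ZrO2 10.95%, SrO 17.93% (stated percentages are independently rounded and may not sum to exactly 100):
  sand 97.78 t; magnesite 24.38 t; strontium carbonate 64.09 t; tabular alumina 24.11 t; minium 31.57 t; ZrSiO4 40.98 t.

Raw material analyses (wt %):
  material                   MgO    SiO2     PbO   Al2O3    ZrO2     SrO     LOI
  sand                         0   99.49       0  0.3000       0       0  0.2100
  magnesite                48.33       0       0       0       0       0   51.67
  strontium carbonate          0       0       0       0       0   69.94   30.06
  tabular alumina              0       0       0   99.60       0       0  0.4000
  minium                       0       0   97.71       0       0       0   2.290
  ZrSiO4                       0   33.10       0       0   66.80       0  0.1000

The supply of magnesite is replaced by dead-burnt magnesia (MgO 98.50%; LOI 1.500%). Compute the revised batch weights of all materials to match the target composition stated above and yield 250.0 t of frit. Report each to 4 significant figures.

In-progress results are shown rounded to 4 significant figures as written — each numeric step holds exact precision through the solve — every reported number sees exactly one rounding. All derived quantities are re-derived at full precision (net glass mass, the totals, yield, the six compositions, ignition loss) starting from the weights at 250.0 t of glass precisely as stated by question or answer.
Target masses of each oxide per 250.0 t frit:
  MgO: 4.713% × 250.0 = 11.78 t
  SiO2: 44.34% × 250.0 = 110.8 t
  PbO: 12.34% × 250.0 = 30.85 t
  Al2O3: 9.723% × 250.0 = 24.31 t
  ZrO2: 10.95% × 250.0 = 27.38 t
  SrO: 17.93% × 250.0 = 44.82 t
A balance pass over the oxides, using the reported weights, versus the basis set out (target by target, the sums agree once rounding is allowed for):
  MgO: 11.96·0.9850 = 11.78 t (target 11.78 t)
  SiO2: 97.78·0.9949 + 40.98·0.3310 = 110.8 t (target 110.8 t)
  PbO: 31.57·0.9771 = 30.85 t (target 30.85 t)
  Al2O3: 97.78·0.003000 + 24.11·0.9960 = 24.31 t (target 24.31 t)
  ZrO2: 40.98·0.6680 = 27.37 t (target 27.38 t)
  SrO: 64.09·0.6994 = 44.82 t (target 44.82 t)
Glass-mass sanity pass: total batch − LOI = 250.0 t (the Σ of target masses is 250.0 t; the stated basis being 250.0 t — differing by rounding only).
Summing the batch: Σ batch = 270.5 t; ignition loss, Σ(batch × LOI) = 20.51 t; glass ÷ batch gives a yield of 92.42%.

Revised batch per 250.0 t frit:
  sand: 97.78 t
  dead-burnt magnesia: 11.96 t
  strontium carbonate: 64.09 t
  tabular alumina: 24.11 t
  minium: 31.57 t
  ZrSiO4: 40.98 t
Total batch = 270.5 t; LOI loss = 20.51 t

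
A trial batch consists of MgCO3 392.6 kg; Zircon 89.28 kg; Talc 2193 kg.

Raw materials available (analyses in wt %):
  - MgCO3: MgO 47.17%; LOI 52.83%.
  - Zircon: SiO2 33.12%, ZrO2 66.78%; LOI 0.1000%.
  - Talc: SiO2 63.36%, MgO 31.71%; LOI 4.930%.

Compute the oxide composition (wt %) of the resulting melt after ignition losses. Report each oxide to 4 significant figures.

Glass mass = 2359 kg (batch 2675 − LOI 315.6).
Composition: SiO2 60.15%, MgO 37.32%, ZrO2 2.527%

All internal work holds exact precision through the solve. In-progress results are printed, with 4-significant-figure rounding, as written — every reported figure is rounded once only; all derived quantities (ignition loss, glass mass, the three compositions, totals, yield) are computed using the weight values for 2359 kg of glass in full precision, precisely as stated by problem or answer.
Mass of each oxide from the mix:
  SiO2: 89.28·0.3312 + 2193·0.6336 = 1419 kg
  MgO: 392.6·0.4717 + 2193·0.3171 = 880.6 kg
  ZrO2: 89.28·0.6678 = 59.62 kg
LOI: 392.6·0.5283 + 89.28·0.001000 + 2193·0.04930 = 315.6 kg
Net of LOI, the glass mass = 2675 − 315.6 = 2359 kg (matching Σ of the oxides)
percent share: oxide ÷ glass, ×100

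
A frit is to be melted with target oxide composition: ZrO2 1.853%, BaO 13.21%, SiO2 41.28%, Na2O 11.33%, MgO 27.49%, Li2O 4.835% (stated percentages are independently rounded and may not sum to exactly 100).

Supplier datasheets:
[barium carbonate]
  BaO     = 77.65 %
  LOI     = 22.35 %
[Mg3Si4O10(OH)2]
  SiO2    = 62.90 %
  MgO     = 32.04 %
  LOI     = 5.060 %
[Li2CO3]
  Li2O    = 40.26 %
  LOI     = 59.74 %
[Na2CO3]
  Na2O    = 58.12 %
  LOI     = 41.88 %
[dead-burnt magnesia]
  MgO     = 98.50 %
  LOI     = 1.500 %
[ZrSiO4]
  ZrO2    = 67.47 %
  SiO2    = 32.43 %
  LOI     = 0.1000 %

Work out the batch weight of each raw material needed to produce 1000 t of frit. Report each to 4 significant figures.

Batch per 1000 t frit:
  barium carbonate: 170.1 t
  Mg3Si4O10(OH)2: 642.1 t
  Li2CO3: 120.1 t
  Na2CO3: 194.9 t
  dead-burnt magnesia: 70.22 t
  ZrSiO4: 27.46 t
Total batch = 1225 t; LOI loss = 225.0 t; yield = 81.63%

Working values are printed, with 4-significant-digit rounding, when written out; all arithmetic maintains full precision in all steps. Exactly one rounding goes into every reported value. The derived quantities are recomputed from the weighed amounts per 1000 t of glass at exact precision (LOI, totals, six oxide percentages, yield, glass mass) as they appear in the problem or the answer.
Oxide mass targets, per 1000 t frit:
  ZrO2: 1.853% × 1000 = 18.53 t
  BaO: 13.21% × 1000 = 132.1 t
  SiO2: 41.28% × 1000 = 412.8 t
  Na2O: 11.33% × 1000 = 113.3 t
  MgO: 27.49% × 1000 = 274.9 t
  Li2O: 4.835% × 1000 = 48.35 t
Mass-balance tally per oxide using the reported weights, versus the basis set out (each sum matches its target mass inside rounding margins):
  ZrO2: 27.46·0.6747 = 18.53 t (target 18.53 t)
  BaO: 170.1·0.7765 = 132.1 t (target 132.1 t)
  SiO2: 642.1·0.6290 + 27.46·0.3243 = 412.8 t (target 412.8 t)
  Na2O: 194.9·0.5812 = 113.3 t (target 113.3 t)
  MgO: 642.1·0.3204 + 70.22·0.9850 = 274.9 t (target 274.9 t)
  Li2O: 120.1·0.4026 = 48.35 t (target 48.35 t)
The glass-mass cross-check: total charge less LOI = 999.9 t (oxide target masses add up to 1000 t; stated basis 1000 t — a pure rounding effect).
Summing the batch: Σ batch = 1225 t; the LOI term Σ batch·LOI equals 225.0 t; yield = glass ÷ total batch = 81.63%.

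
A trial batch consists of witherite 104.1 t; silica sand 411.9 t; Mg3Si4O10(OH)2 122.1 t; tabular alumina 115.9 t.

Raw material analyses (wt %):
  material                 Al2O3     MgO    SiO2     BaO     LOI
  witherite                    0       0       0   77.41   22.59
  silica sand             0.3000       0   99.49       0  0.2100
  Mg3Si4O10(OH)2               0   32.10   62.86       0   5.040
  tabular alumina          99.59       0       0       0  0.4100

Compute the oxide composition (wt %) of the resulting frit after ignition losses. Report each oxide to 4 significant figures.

All arithmetic keeps full precision from first step to last. Rounding to 4 significant digits extends to every intermediate as displayed — each reported number sees exactly one rounding — derived quantities are recomputed from the batch weights per 723.0 t of glass at exact precision (glass mass, LOI, the yield, the four compositions, totals), as they appear in the problem or the answer.
Delivered oxide masses:
  Al2O3: 411.9·0.003000 + 115.9·0.9959 = 116.7 t
  MgO: 122.1·0.3210 = 39.19 t
  SiO2: 411.9·0.9949 + 122.1·0.6286 = 486.6 t
  BaO: 104.1·0.7741 = 80.58 t
LOI: 104.1·0.2259 + 411.9·0.002100 + 122.1·0.05040 + 115.9·0.004100 = 31.01 t
The glass mass, total less LOI, = 754.0 − 31.01 = 723.0 t (= Σ oxide masses)
percent by weight: oxide/glass ×100

Glass mass = 723.0 t (batch 754.0 − LOI 31.01).
Composition: Al2O3 16.14%, MgO 5.421%, SiO2 67.30%, BaO 11.15%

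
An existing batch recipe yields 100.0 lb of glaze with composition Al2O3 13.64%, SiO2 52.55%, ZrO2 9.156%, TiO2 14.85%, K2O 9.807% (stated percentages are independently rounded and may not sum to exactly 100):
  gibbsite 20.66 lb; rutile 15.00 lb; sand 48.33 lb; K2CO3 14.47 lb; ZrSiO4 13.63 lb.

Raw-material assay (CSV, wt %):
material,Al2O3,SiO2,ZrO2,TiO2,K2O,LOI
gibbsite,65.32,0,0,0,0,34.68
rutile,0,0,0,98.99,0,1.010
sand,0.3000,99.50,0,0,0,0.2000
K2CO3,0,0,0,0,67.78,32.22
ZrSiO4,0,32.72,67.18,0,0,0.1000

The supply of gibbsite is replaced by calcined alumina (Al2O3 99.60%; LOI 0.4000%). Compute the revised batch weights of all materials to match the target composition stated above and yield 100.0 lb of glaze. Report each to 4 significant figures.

All arithmetic keeps exact precision from first step to last. Mid-chain values are shown, rounded to four significant figures, across the worked steps; a single rounding finalizes every reported value — the derived quantities (yield, glass mass, totals, LOI, five oxide percentages) are rebuilt using the weight values per 100.0 lb of glass at exact precision, as they appear in the question or the answer.
Target oxide masses per 100.0 lb glaze:
  Al2O3: 13.64% × 100.0 = 13.64 lb
  SiO2: 52.55% × 100.0 = 52.55 lb
  ZrO2: 9.156% × 100.0 = 9.156 lb
  TiO2: 14.85% × 100.0 = 14.85 lb
  K2O: 9.807% × 100.0 = 9.807 lb
Verifying the oxide balance from the weights as reported, per the basis as stated (target by target, the sums agree within answer rounding):
  Al2O3: 13.55·0.9960 + 48.33·0.003000 = 13.64 lb (target 13.64 lb)
  SiO2: 48.33·0.9950 + 13.63·0.3272 = 52.55 lb (target 52.55 lb)
  ZrO2: 13.63·0.6718 = 9.157 lb (target 9.156 lb)
  TiO2: 15.00·0.9899 = 14.85 lb (target 14.85 lb)
  K2O: 14.47·0.6778 = 9.808 lb (target 9.807 lb)
Glass-mass sanity pass: the batch minus its LOI: 100.0 lb (summing oxide targets gives 100.0 lb; stated basis 100.0 lb — deltas are rounding alone).
Batch total: Σ batch = 105.0 lb; LOI removed, Σ of batch·LOI: 4.978 lb; yield: glass divided by total = 95.26%.

Revised batch per 100.0 lb glaze:
  calcined alumina: 13.55 lb
  rutile: 15.00 lb
  sand: 48.33 lb
  K2CO3: 14.47 lb
  ZrSiO4: 13.63 lb
Total batch = 105.0 lb; LOI loss = 4.978 lb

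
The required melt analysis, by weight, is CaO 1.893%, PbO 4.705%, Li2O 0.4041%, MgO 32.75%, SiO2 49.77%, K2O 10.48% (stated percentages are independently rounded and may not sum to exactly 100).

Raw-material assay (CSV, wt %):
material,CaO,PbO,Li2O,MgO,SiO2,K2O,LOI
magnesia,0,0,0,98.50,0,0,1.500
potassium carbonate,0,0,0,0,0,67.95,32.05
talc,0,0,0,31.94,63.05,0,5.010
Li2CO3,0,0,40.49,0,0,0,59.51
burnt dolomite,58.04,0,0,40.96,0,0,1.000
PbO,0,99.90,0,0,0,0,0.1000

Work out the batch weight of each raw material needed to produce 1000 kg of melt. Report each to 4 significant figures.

The working math holds exact precision through every step — intermediates are displayed rounded to 4 significant digits on the page. A single rounding produces each reported result. All derived quantities (glass mass, ignition loss, the yield, six oxide percentages, totals) are rebuilt starting from the weights on 1000 kg of glass at full float precision exactly as shown in problem or answer.
Oxide mass targets, per 1000 kg melt:
  CaO: 1.893% × 1000 = 18.93 kg
  PbO: 4.705% × 1000 = 47.05 kg
  Li2O: 0.4041% × 1000 = 4.041 kg
  MgO: 32.75% × 1000 = 327.5 kg
  SiO2: 49.77% × 1000 = 497.7 kg
  K2O: 10.48% × 1000 = 104.8 kg
Mass-balance tally per oxide per the reported batch figures, per the basis as stated (target by target, the sums agree within answer rounding):
  CaO: 32.62·0.5804 = 18.93 kg (target 18.93 kg)
  PbO: 47.10·0.9990 = 47.05 kg (target 47.05 kg)
  Li2O: 9.980·0.4049 = 4.041 kg (target 4.041 kg)
  MgO: 62.96·0.9850 + 789.4·0.3194 + 32.62·0.4096 = 327.5 kg (target 327.5 kg)
  SiO2: 789.4·0.6305 = 497.7 kg (target 497.7 kg)
  K2O: 154.2·0.6795 = 104.8 kg (target 104.8 kg)
Consistency of the glass mass: batch total minus LOI = 1000 kg (the Σ of target masses is 1000 kg; with the basis standing at 1000 kg — gaps are rounding artifacts).
Summing the batch: Σ batch = 1096 kg; Σ batch·LOI gives LOI loss = 96.23 kg; yield, glass over the total, = 91.22%.

Batch per 1000 kg melt:
  magnesia: 62.96 kg
  potassium carbonate: 154.2 kg
  talc: 789.4 kg
  Li2CO3: 9.980 kg
  burnt dolomite: 32.62 kg
  PbO: 47.10 kg
Total batch = 1096 kg; LOI loss = 96.23 kg; yield = 91.22%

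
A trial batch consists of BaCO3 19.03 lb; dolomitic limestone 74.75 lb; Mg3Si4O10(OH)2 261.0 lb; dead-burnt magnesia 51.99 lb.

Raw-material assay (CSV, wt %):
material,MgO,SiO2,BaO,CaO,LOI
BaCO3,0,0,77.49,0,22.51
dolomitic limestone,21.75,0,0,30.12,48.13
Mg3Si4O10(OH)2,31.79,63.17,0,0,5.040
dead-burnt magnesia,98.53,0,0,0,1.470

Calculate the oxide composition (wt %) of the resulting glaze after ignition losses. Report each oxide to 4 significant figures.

The whole derivation carries full float precision end to end — in-progress results are printed (rounded to 4 significant digits) on the page; exactly one rounding lands on every reported value — derived quantities are computed at full float precision (the yield, ignition loss, totals, glass mass, four oxide percentages) from the batch weights for 352.6 lb of glass as set out in either problem or answer.
Per-oxide mass from batch:
  MgO: 74.75·0.2175 + 261.0·0.3179 + 51.99·0.9853 = 150.5 lb
  SiO2: 261.0·0.6317 = 164.9 lb
  BaO: 19.03·0.7749 = 14.75 lb
  CaO: 74.75·0.3012 = 22.51 lb
LOI: 19.03·0.2251 + 74.75·0.4813 + 261.0·0.05040 + 51.99·0.01470 = 54.18 lb
Glass mass = batch − LOI = 406.8 − 54.18 = 352.6 lb (= Σ oxide masses)
wt %: oxide over glass, times 100

Glass mass = 352.6 lb (batch 406.8 − LOI 54.18).
Composition: MgO 42.67%, SiO2 46.76%, BaO 4.182%, CaO 6.386%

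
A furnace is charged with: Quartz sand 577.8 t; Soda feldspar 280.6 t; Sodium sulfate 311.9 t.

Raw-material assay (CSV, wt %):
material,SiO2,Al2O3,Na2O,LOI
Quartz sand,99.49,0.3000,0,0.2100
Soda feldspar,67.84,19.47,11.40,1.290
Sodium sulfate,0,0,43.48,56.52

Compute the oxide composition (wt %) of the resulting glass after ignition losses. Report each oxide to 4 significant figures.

Every computation holds exact precision through the solve. Intermediates are printed rounded to four significant figures when written out — every reported result sees exactly one rounding — derived quantities (totals, glass mass, yield, three oxide percentages, LOI) are re-derived in full precision from the batch weights for 989.2 t of glass, as given in question or answer.
Oxide-by-oxide delivered mass:
  SiO2: 577.8·0.9949 + 280.6·0.6784 = 765.2 t
  Al2O3: 577.8·0.003000 + 280.6·0.1947 = 56.37 t
  Na2O: 280.6·0.1140 + 311.9·0.4348 = 167.6 t
LOI: 577.8·0.002100 + 280.6·0.01290 + 311.9·0.5652 = 181.1 t
batch − LOI leaves glass = 1170 − 181.1 = 989.2 t (the oxide masses sum to this)
percent by weight: oxide/glass ×100

Glass mass = 989.2 t (batch 1170 − LOI 181.1).
Composition: SiO2 77.36%, Al2O3 5.698%, Na2O 16.94%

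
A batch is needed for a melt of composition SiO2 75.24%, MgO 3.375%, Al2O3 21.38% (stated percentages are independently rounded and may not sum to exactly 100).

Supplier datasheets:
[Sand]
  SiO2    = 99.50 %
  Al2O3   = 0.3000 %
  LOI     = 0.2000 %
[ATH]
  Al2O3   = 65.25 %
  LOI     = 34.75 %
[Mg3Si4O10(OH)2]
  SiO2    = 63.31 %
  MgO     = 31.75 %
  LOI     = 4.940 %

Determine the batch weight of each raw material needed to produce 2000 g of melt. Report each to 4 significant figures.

Batch per 2000 g melt:
  Sand: 1377 g
  ATH: 649.0 g
  Mg3Si4O10(OH)2: 212.6 g
Total batch = 2239 g; LOI loss = 238.8 g; yield = 89.33%

Values along the way appear (rounded to four significant figures) alongside each step. Full precision is kept through every step. Every reported number includes exactly one rounding. Derived quantities are carried starting from the weights per 2000 g of glass in exact precision (three oxide percentages, ignition loss, totals, yield, net glass mass) precisely as stated by question or answer.
Target oxide masses per 2000 g melt:
  SiO2: 75.24% × 2000 = 1505 g
  MgO: 3.375% × 2000 = 67.50 g
  Al2O3: 21.38% × 2000 = 427.6 g
Oxide-by-oxide audit with the batch weights as given, relative to the basis at hand (delivered sums recover each target exact up to rounding of places):
  SiO2: 1377·0.9950 + 212.6·0.6331 = 1505 g (target 1505 g)
  MgO: 212.6·0.3175 = 67.50 g (target 67.50 g)
  Al2O3: 1377·0.003000 + 649.0·0.6525 = 427.6 g (target 427.6 g)
Glass-mass bookkeeping: net batch after ignition = 2000 g (the Σ of target masses is 2000 g; against the stated basis, 2000 g — a pure rounding effect).
Whole-batch sum: Σ batch = 2239 g; Σ batch·LOI gives LOI loss = 238.8 g; yield, glass over the total, = 89.33%.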